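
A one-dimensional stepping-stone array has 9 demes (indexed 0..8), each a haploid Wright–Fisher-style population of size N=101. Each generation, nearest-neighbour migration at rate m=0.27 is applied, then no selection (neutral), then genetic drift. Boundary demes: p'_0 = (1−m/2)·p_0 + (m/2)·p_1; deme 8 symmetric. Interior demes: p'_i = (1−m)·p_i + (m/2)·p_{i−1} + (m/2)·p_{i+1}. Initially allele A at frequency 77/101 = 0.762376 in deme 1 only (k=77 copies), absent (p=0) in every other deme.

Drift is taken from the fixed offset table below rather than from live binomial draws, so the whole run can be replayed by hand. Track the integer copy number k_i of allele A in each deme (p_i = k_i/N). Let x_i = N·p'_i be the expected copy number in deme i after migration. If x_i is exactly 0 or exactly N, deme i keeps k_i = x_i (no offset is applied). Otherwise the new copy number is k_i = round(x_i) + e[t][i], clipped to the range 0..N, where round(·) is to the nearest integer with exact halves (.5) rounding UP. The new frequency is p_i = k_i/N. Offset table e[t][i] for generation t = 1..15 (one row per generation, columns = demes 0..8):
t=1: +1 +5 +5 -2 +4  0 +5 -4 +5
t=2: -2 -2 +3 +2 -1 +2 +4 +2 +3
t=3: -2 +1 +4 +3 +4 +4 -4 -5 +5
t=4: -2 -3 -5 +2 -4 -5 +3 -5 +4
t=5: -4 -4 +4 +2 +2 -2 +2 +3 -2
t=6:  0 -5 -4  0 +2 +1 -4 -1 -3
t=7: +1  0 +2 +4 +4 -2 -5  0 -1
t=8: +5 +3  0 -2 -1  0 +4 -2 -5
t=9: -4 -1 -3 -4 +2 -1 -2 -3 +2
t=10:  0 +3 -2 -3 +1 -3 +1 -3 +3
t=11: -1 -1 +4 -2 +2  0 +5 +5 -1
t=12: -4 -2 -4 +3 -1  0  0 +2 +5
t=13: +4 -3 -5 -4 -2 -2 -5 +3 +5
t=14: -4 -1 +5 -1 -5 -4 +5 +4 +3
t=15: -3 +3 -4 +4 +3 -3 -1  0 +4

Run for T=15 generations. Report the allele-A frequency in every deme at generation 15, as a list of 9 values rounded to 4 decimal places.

t=0: k=[0 77 0 0 0 0 0 0 0]
t=1: x=[10.3950 56.2100 10.3950 0.0000 0.0000 0.0000 0.0000 0.0000 0.0000] k=[11 61 15 0 0 0 0 0 0]
t=2: x=[17.7500 48.0400 19.1850 2.0250 0.0000 0.0000 0.0000 0.0000 0.0000] k=[16 46 22 4 0 0 0 0 0]
t=3: x=[20.0500 38.7100 22.8100 5.8900 0.5400 0.0000 0.0000 0.0000 0.0000] k=[18 40 27 9 5 0 0 0 0]
t=4: x=[20.9700 35.2750 26.3250 10.8900 4.8650 0.6750 0.0000 0.0000 0.0000] k=[19 32 21 13 1 0 0 0 0]
t=5: x=[20.7550 28.7600 21.4050 12.4600 2.4850 0.1350 0.0000 0.0000 0.0000] k=[17 25 25 14 4 0 0 0 0]
t=6: x=[18.0800 23.9200 23.5150 14.1350 4.8100 0.5400 0.0000 0.0000 0.0000] k=[18 19 20 14 7 2 0 0 0]
t=7: x=[18.1350 19.0000 19.0550 13.8650 7.2700 2.4050 0.2700 0.0000 0.0000] k=[19 19 21 18 11 0 0 0 0]
t=8: x=[19.0000 19.2700 20.3250 17.4600 10.4600 1.4850 0.0000 0.0000 0.0000] k=[24 22 20 15 9 1 0 0 0]
t=9: x=[23.7300 22.0000 19.5950 14.8650 8.7300 1.9450 0.1350 0.0000 0.0000] k=[20 21 17 11 11 1 0 0 0]
t=10: x=[20.1350 20.3250 16.7300 11.8100 9.6500 2.2150 0.1350 0.0000 0.0000] k=[20 23 15 9 11 0 1 0 0]
t=11: x=[20.4050 21.5150 15.2700 10.0800 9.2450 1.6200 0.7300 0.1350 0.0000] k=[19 21 19 8 11 2 6 5 0]
t=12: x=[19.2700 20.4600 17.7850 9.8900 9.3800 3.7550 5.3250 4.4600 0.6750] k=[15 18 14 13 8 4 5 6 6]
t=13: x=[15.4050 17.0550 14.4050 12.4600 8.1350 4.6750 5.0000 5.8650 6.0000] k=[19 14 9 8 6 3 0 9 11]
t=14: x=[18.3250 14.0000 9.5400 7.8650 5.8650 3.0000 1.6200 8.0550 10.7300] k=[14 13 15 7 1 0 7 12 14]
t=15: x=[13.8650 13.4050 13.6500 7.2700 1.6750 1.0800 6.7300 11.5950 13.7300] k=[11 16 10 11 5 0 6 12 18]

[0.1089, 0.1584, 0.0990, 0.1089, 0.0495, 0.0000, 0.0594, 0.1188, 0.1782]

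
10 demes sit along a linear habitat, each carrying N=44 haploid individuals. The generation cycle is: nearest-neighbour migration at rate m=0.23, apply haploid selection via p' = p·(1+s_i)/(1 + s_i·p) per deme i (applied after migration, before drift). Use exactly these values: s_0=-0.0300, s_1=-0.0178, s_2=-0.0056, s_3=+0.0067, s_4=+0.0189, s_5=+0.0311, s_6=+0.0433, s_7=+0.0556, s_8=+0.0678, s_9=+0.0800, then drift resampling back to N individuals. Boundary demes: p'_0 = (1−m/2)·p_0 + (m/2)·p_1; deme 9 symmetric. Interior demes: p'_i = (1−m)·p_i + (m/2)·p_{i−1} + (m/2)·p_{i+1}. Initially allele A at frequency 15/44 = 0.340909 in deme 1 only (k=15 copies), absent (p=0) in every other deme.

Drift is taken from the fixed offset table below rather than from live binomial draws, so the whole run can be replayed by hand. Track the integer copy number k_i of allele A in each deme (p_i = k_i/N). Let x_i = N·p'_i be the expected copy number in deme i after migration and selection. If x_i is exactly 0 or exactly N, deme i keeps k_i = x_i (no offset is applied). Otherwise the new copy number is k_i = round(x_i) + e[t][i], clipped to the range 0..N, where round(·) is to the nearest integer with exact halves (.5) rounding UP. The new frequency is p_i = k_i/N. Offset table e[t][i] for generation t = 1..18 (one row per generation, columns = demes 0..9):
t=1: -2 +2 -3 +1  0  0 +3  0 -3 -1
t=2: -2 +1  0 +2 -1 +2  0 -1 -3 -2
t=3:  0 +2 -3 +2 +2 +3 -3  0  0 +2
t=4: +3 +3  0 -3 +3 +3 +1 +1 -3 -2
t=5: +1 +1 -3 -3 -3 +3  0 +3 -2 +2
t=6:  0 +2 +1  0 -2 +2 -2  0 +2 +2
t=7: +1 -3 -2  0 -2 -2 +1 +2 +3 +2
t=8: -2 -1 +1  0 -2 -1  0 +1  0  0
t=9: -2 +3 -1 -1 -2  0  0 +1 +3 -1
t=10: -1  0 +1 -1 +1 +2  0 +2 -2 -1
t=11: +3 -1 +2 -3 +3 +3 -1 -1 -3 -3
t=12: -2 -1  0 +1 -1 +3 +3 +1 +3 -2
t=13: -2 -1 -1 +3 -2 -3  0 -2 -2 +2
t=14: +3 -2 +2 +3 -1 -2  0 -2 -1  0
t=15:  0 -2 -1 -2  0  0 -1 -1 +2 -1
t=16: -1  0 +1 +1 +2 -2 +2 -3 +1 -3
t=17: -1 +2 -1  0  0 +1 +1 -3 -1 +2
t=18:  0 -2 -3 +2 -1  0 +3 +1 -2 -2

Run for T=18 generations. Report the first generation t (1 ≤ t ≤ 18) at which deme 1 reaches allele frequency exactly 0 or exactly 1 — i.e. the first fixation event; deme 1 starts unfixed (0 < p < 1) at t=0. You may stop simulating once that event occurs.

t=0: k=[0 15 0 0 0 0 0 0 0 0]
t=1: x=[1.6752 11.3977 1.7157 0.0000 0.0000 0.0000 0.0000 0.0000 0.0000 0.0000] k=[0 13 0 0 0 0 0 0 0 0]
t=2: x=[1.4516 9.8718 1.4869 0.0000 0.0000 0.0000 0.0000 0.0000 0.0000 0.0000] k=[0 11 1 0 0 0 0 0 0 0]
t=3: x=[1.2281 8.4616 2.0241 0.1158 0.0000 0.0000 0.0000 0.0000 0.0000 0.0000] k=[1 10 0 2 0 0 0 0 0 0]
t=4: x=[1.9767 7.7002 1.3725 1.5500 0.2343 0.0000 0.0000 0.0000 0.0000 0.0000] k=[5 11 1 0 3 0 0 0 0 0]
t=5: x=[5.5408 9.0304 2.0241 0.4630 2.3513 0.3556 0.0000 0.0000 0.0000 0.0000] k=[7 10 0 0 0 3 0 0 0 0]
t=6: x=[7.1605 8.3825 1.1437 0.0000 0.3515 2.3780 0.3598 0.0000 0.0000 0.0000] k=[7 10 2 0 0 4 0 0 0 0]
t=7: x=[7.1605 8.6099 2.6759 0.2315 0.4686 3.1689 0.4797 0.0000 0.0000 0.0000] k=[8 6 1 0 0 1 1 0 0 0]
t=8: x=[7.5770 5.5671 1.4521 0.1158 0.1172 0.9120 0.9225 0.1214 0.0000 0.0000] k=[6 5 2 0 0 0 1 1 0 0]
t=9: x=[5.7314 4.6942 2.1037 0.2315 0.0000 0.1186 0.9225 0.9332 0.1228 0.0000] k=[4 8 1 0 0 0 1 2 3 0]
t=10: x=[4.3394 6.6332 1.6809 0.1158 0.0000 0.1186 1.0423 2.1059 2.7016 0.3724] k=[3 7 3 0 0 2 1 4 1 0]
t=11: x=[3.3641 5.9865 3.0988 0.3473 0.2343 1.7045 1.5210 3.4795 1.3109 0.1242] k=[6 5 5 0 3 5 1 2 0 0]
t=12: x=[5.7314 5.0344 4.4027 0.9260 2.9359 4.4305 1.6407 1.7434 0.2455 0.0000] k=[4 4 4 2 2 7 5 3 3 0]
t=13: x=[3.8906 3.9352 3.7507 2.2442 2.6208 6.3598 5.1910 3.3957 2.8235 0.3724] k=[2 3 3 5 1 3 5 1 1 2]
t=14: x=[2.0545 2.8370 3.2132 4.3360 1.7207 3.0868 4.4776 1.5383 1.1886 2.0288] k=[5 1 5 7 1 1 4 0 0 2]
t=15: x=[4.4175 1.8873 4.7462 6.1151 1.7207 1.3855 3.3229 0.4853 0.2455 1.9055] k=[4 0 4 4 2 1 2 0 2 1]

15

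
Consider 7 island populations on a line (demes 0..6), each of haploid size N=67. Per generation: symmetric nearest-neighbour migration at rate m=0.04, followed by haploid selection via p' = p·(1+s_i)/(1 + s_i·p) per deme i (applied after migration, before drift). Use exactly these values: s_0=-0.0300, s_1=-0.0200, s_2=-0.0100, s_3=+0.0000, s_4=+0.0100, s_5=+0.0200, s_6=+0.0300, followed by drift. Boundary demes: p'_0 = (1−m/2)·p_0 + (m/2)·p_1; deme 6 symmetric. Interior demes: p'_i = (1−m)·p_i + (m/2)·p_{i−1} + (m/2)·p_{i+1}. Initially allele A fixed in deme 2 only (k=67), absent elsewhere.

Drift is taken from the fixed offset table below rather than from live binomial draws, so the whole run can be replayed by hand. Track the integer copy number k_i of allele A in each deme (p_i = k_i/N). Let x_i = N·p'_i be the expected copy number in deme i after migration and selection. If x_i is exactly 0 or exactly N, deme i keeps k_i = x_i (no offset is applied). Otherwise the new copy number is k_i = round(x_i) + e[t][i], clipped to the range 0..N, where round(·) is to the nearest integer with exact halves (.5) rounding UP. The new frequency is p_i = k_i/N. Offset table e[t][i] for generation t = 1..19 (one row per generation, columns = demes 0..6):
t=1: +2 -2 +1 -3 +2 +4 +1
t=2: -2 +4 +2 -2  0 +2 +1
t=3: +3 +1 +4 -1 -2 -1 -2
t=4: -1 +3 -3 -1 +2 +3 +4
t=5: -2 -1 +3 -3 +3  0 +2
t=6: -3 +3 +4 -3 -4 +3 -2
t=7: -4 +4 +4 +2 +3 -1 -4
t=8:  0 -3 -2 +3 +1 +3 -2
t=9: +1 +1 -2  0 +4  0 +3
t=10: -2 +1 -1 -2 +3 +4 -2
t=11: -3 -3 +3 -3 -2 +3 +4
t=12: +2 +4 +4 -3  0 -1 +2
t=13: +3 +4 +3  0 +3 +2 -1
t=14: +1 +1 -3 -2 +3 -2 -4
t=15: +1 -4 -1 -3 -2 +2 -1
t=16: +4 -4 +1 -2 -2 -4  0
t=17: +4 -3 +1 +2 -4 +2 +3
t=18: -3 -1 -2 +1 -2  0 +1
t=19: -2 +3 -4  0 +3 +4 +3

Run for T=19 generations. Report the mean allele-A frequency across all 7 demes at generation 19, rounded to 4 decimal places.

0.1940

t=0: k=[0 0 67 0 0 0 0]
t=1: x=[0.0000 1.3137 64.2940 1.3400 0.0000 0.0000 0.0000] k=[0 0 65 0 0 0 0]
t=2: x=[0.0000 1.2745 62.3568 1.3000 0.0000 0.0000 0.0000] k=[0 5 64 0 0 0 0]
t=3: x=[0.0970 5.9692 61.4894 1.2800 0.0000 0.0000 0.0000] k=[3 7 65 0 0 0 0]
t=4: x=[2.9917 7.9375 62.4980 1.3000 0.0000 0.0000 0.0000] k=[2 11 59 0 0 0 0]
t=5: x=[2.1167 11.5851 56.7732 1.1800 0.0000 0.0000 0.0000] k=[0 11 60 0 0 0 0]
t=6: x=[0.2134 11.5654 57.7401 1.2000 0.0000 0.0000 0.0000] k=[0 15 62 0 0 0 0]
t=7: x=[0.2910 15.3991 59.7553 1.2400 0.0000 0.0000 0.0000] k=[0 19 64 3 0 0 0]
t=8: x=[0.3687 19.2417 61.8323 4.1600 0.0606 0.0000 0.0000] k=[0 16 60 7 1 0 0]
t=9: x=[0.3104 16.3094 57.9819 7.9400 1.1108 0.0204 0.0000] k=[1 17 56 8 5 0 0]
t=10: x=[1.2812 17.2004 54.1560 8.9000 5.0059 0.1020 0.0000] k=[0 18 53 7 8 4 0]
t=11: x=[0.3493 18.0721 51.2593 7.9400 7.9696 4.0751 0.0824] k=[0 15 54 5 6 7 4]
t=12: x=[0.2910 15.2408 52.1240 6.0000 6.0546 7.0438 4.1742] k=[2 19 56 3 6 6 6]
t=13: x=[2.2722 19.1227 54.0956 4.1200 5.9941 6.1091 6.1634] k=[5 23 57 4 9 8 5]
t=14: x=[5.2117 23.0138 55.1624 5.1600 8.9569 8.1000 5.2000] k=[6 24 52 3 12 6 1]
t=15: x=[6.1868 23.8886 50.3345 4.1600 11.7964 6.1294 1.1324] k=[7 20 49 1 10 8 0]
t=16: x=[7.0652 20.0351 47.3206 2.1400 9.8634 8.0187 0.1648] k=[11 16 48 0 8 4 0]
t=17: x=[10.8208 16.2896 46.2563 1.1200 7.8285 4.0751 0.0824] k=[15 13 47 3 4 6 3]
t=18: x=[14.6091 13.5009 45.2928 3.9000 4.0578 6.0074 3.1475] k=[12 13 43 5 2 6 4]
t=19: x=[11.7225 13.3626 41.4814 5.7000 2.1607 5.9871 4.1537] k=[10 16 37 6 5 10 7]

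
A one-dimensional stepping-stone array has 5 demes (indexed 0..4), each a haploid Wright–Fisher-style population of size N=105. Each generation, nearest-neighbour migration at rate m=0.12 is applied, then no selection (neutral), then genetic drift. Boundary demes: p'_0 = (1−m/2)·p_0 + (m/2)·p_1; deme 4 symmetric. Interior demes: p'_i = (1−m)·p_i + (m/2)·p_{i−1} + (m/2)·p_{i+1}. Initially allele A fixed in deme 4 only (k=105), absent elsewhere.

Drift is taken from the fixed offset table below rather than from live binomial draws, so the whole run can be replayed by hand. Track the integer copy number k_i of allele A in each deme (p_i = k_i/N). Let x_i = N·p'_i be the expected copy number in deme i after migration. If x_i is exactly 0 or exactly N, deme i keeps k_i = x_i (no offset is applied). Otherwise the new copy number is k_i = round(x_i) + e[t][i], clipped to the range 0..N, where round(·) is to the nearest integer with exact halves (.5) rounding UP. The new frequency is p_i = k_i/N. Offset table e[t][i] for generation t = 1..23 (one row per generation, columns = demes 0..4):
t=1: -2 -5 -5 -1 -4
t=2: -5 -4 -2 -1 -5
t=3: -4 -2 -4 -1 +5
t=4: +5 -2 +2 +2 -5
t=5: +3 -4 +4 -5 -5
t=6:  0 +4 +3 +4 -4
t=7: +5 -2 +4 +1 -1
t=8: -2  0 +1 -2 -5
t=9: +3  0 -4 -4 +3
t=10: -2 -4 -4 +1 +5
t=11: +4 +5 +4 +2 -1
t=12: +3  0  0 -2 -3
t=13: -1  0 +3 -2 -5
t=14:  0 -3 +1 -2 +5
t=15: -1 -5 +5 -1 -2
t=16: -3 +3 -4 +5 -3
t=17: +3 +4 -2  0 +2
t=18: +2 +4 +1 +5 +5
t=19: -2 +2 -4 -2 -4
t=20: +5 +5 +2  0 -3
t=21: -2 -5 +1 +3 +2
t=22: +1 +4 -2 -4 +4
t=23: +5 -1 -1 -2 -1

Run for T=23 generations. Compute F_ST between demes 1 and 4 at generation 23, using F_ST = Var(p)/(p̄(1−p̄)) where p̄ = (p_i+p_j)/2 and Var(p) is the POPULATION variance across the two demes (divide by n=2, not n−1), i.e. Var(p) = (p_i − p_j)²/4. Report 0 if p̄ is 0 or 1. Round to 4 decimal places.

0.0495

t=0: k=[0 0 0 0 105]
t=1: x=[0.0000 0.0000 0.0000 6.3000 98.7000] k=[0 0 0 5 95]
t=2: x=[0.0000 0.0000 0.3000 10.1000 89.6000] k=[0 0 0 9 85]
t=3: x=[0.0000 0.0000 0.5400 13.0200 80.4400] k=[0 0 0 12 85]
t=4: x=[0.0000 0.0000 0.7200 15.6600 80.6200] k=[0 0 3 18 76]
t=5: x=[0.0000 0.1800 3.7200 20.5800 72.5200] k=[0 0 8 16 68]
t=6: x=[0.0000 0.4800 8.0000 18.6400 64.8800] k=[0 4 11 23 61]
t=7: x=[0.2400 4.1800 11.3000 24.5600 58.7200] k=[5 2 15 26 58]
t=8: x=[4.8200 2.9600 14.8800 27.2600 56.0800] k=[3 3 16 25 51]
t=9: x=[3.0000 3.7800 15.7600 26.0200 49.4400] k=[6 4 12 22 52]
t=10: x=[5.8800 4.6000 12.1200 23.2000 50.2000] k=[4 1 8 24 55]
t=11: x=[3.8200 1.6000 8.5400 24.9000 53.1400] k=[8 7 13 27 52]
t=12: x=[7.9400 7.4200 13.4800 27.6600 50.5000] k=[11 7 13 26 48]
t=13: x=[10.7600 7.6000 13.4200 26.5400 46.6800] k=[10 8 16 25 42]
t=14: x=[9.8800 8.6000 16.0600 25.4800 40.9800] k=[10 6 17 23 46]
t=15: x=[9.7600 6.9000 16.7000 24.0200 44.6200] k=[9 2 22 23 43]
t=16: x=[8.5800 3.6200 20.8600 24.1400 41.8000] k=[6 7 17 29 39]
t=17: x=[6.0600 7.5400 17.1200 28.8800 38.4000] k=[9 12 15 29 40]
t=18: x=[9.1800 12.0000 15.6600 28.8200 39.3400] k=[11 16 17 34 44]
t=19: x=[11.3000 15.7600 17.9600 33.5800 43.4000] k=[9 18 14 32 39]
t=20: x=[9.5400 17.2200 15.3200 31.3400 38.5800] k=[15 22 17 31 36]
t=21: x=[15.4200 21.2800 18.1400 30.4600 35.7000] k=[13 16 19 33 38]
t=22: x=[13.1800 16.0000 19.6600 32.4600 37.7000] k=[14 20 18 28 42]
t=23: x=[14.3600 19.5200 18.7200 28.2400 41.1600] k=[19 19 18 26 40]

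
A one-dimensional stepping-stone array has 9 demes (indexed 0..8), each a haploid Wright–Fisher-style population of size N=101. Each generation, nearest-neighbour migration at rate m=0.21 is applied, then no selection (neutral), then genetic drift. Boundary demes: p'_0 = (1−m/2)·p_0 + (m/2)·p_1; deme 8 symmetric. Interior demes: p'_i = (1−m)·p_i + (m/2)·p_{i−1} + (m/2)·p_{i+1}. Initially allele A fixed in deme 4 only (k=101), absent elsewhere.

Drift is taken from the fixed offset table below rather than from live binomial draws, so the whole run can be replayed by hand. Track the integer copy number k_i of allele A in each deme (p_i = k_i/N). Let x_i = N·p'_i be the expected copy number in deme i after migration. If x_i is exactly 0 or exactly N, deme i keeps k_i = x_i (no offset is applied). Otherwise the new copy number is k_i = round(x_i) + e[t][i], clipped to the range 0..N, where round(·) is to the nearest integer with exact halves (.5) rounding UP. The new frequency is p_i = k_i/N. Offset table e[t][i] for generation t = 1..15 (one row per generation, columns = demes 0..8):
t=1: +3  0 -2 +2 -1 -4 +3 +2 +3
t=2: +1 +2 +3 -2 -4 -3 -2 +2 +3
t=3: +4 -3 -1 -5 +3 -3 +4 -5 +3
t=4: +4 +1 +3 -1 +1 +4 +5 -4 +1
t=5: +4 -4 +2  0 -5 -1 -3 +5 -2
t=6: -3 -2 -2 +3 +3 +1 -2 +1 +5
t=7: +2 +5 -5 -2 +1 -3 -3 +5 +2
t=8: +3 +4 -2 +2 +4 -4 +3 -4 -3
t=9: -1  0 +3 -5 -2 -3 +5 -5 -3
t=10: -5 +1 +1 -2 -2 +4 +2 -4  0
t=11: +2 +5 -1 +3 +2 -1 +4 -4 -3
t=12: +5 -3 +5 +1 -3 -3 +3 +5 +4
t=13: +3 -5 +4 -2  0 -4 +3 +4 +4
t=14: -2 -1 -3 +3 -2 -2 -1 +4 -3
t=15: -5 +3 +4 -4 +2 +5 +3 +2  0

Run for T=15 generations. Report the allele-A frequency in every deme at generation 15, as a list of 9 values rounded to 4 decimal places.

t=0: k=[0 0 0 0 101 0 0 0 0]
t=1: x=[0.0000 0.0000 0.0000 10.6050 79.7900 10.6050 0.0000 0.0000 0.0000] k=[0 0 0 13 79 7 0 0 0]
t=2: x=[0.0000 0.0000 1.3650 18.5650 64.5100 13.8250 0.7350 0.0000 0.0000] k=[0 0 4 17 61 11 0 0 0]
t=3: x=[0.0000 0.4200 4.9450 20.2550 51.1300 15.0950 1.1550 0.0000 0.0000] k=[0 0 4 15 54 12 5 0 0]
t=4: x=[0.0000 0.4200 4.7350 17.9400 45.4950 15.6750 5.2100 0.5250 0.0000] k=[0 1 8 17 46 20 10 0 0]
t=5: x=[0.1050 1.6300 8.2100 19.1000 40.2250 21.6800 10.0000 1.0500 0.0000] k=[4 0 10 19 35 21 7 6 0]
t=6: x=[3.5800 1.4700 9.8950 19.7350 31.8500 21.0000 8.3650 5.4750 0.6300] k=[1 0 8 23 35 22 6 6 6]
t=7: x=[0.8950 0.9450 8.7350 22.6850 32.3750 21.6850 7.6800 6.0000 6.0000] k=[3 6 4 21 33 19 5 11 8]
t=8: x=[3.3150 5.4750 5.9950 20.4750 30.2700 19.0000 7.1000 10.0550 8.3150] k=[6 9 4 22 34 15 10 6 5]
t=9: x=[6.3150 8.1600 6.4150 21.3700 30.7450 16.4700 10.1050 6.3150 5.1050] k=[5 8 9 16 29 13 15 1 2]
t=10: x=[5.3150 7.7900 9.6300 16.6300 25.9550 14.8900 13.3200 2.5750 1.8950] k=[0 9 11 15 24 19 15 0 2]
t=11: x=[0.9450 8.2650 11.2100 15.5250 22.5300 19.1050 13.8450 1.7850 1.7900] k=[3 13 10 19 25 18 18 0 0]
t=12: x=[4.0500 11.6350 11.2600 18.6850 23.6350 18.7350 16.1100 1.8900 0.0000] k=[9 9 16 20 21 16 19 7 0]
t=13: x=[9.0000 9.7350 15.6850 19.6850 20.3700 16.8400 17.4250 7.5250 0.7350] k=[12 5 20 18 20 13 20 12 5]
t=14: x=[11.2650 7.3100 18.2150 18.4200 19.0550 14.4700 18.4250 12.1050 5.7350] k=[9 6 15 21 17 12 17 16 3]
t=15: x=[8.6850 7.2600 14.6850 19.9500 16.8950 13.0500 16.3700 14.7400 4.3650] k=[4 10 19 16 19 18 19 17 4]

[0.0396, 0.0990, 0.1881, 0.1584, 0.1881, 0.1782, 0.1881, 0.1683, 0.0396]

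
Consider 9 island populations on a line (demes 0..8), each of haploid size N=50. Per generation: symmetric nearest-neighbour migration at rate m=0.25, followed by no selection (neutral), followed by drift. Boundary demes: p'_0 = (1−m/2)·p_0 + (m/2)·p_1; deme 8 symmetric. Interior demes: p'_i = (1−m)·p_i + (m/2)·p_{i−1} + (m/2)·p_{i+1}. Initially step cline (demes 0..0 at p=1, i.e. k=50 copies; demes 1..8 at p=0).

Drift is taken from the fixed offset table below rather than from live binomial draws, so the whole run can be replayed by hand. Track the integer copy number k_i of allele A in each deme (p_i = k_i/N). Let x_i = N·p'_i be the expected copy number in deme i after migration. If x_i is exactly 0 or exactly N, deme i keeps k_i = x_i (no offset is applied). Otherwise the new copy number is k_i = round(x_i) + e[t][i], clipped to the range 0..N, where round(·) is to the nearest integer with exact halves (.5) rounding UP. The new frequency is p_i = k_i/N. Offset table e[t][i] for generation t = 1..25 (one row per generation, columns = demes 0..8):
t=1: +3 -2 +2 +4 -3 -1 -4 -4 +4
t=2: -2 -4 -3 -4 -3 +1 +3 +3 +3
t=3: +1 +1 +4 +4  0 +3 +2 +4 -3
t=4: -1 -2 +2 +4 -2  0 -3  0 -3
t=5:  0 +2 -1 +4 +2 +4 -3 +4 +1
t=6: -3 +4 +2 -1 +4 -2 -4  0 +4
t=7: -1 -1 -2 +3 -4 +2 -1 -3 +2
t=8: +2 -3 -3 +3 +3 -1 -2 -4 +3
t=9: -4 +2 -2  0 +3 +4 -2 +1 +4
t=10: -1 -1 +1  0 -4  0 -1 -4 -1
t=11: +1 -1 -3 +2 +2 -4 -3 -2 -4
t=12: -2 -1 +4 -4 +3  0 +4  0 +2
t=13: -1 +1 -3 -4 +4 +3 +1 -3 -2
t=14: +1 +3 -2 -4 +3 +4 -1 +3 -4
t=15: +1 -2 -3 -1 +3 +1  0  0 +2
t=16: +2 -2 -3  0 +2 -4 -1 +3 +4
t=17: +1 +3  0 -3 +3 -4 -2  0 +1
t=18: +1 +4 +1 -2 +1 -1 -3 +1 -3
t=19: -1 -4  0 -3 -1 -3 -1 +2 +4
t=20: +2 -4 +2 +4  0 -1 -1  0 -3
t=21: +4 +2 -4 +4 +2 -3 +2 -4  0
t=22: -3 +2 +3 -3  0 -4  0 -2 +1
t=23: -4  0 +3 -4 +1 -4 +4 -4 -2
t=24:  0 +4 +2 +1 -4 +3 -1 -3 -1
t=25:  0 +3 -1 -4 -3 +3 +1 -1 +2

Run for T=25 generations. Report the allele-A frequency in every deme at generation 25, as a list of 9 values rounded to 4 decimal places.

[0.3000, 0.4000, 0.2600, 0.0600, 0.0200, 0.1600, 0.1000, 0.0000, 0.1000]

t=0: k=[50 0 0 0 0 0 0 0 0]
t=1: x=[43.7500 6.2500 0.0000 0.0000 0.0000 0.0000 0.0000 0.0000 0.0000] k=[47 4 0 0 0 0 0 0 0]
t=2: x=[41.6250 8.8750 0.5000 0.0000 0.0000 0.0000 0.0000 0.0000 0.0000] k=[40 5 0 0 0 0 0 0 0]
t=3: x=[35.6250 8.7500 0.6250 0.0000 0.0000 0.0000 0.0000 0.0000 0.0000] k=[37 10 5 0 0 0 0 0 0]
t=4: x=[33.6250 12.7500 5.0000 0.6250 0.0000 0.0000 0.0000 0.0000 0.0000] k=[33 11 7 5 0 0 0 0 0]
t=5: x=[30.2500 13.2500 7.2500 4.6250 0.6250 0.0000 0.0000 0.0000 0.0000] k=[30 15 6 9 3 0 0 0 0]
t=6: x=[28.1250 15.7500 7.5000 7.8750 3.3750 0.3750 0.0000 0.0000 0.0000] k=[25 20 10 7 7 0 0 0 0]
t=7: x=[24.3750 19.3750 10.8750 7.3750 6.1250 0.8750 0.0000 0.0000 0.0000] k=[23 18 9 10 2 3 0 0 0]
t=8: x=[22.3750 17.5000 10.2500 8.8750 3.1250 2.5000 0.3750 0.0000 0.0000] k=[24 15 7 12 6 2 0 0 0]
t=9: x=[22.8750 15.1250 8.6250 10.6250 6.2500 2.2500 0.2500 0.0000 0.0000] k=[19 17 7 11 9 6 0 0 0]
t=10: x=[18.7500 16.0000 8.7500 10.2500 8.8750 5.6250 0.7500 0.0000 0.0000] k=[18 15 10 10 5 6 0 0 0]
t=11: x=[17.6250 14.7500 10.6250 9.3750 5.7500 5.1250 0.7500 0.0000 0.0000] k=[19 14 8 11 8 1 0 0 0]
t=12: x=[18.3750 13.8750 9.1250 10.2500 7.5000 1.7500 0.1250 0.0000 0.0000] k=[16 13 13 6 11 2 4 0 0]
t=13: x=[15.6250 13.3750 12.1250 7.5000 9.2500 3.3750 3.2500 0.5000 0.0000] k=[15 14 9 4 13 6 4 0 0]
t=14: x=[14.8750 13.5000 9.0000 5.7500 11.0000 6.6250 3.7500 0.5000 0.0000] k=[16 17 7 2 14 11 3 4 0]
t=15: x=[16.1250 15.6250 7.6250 4.1250 12.1250 10.3750 4.1250 3.3750 0.5000] k=[17 14 5 3 15 11 4 3 3]
t=16: x=[16.6250 13.2500 5.8750 4.7500 13.0000 10.6250 4.7500 3.1250 3.0000] k=[19 11 3 5 15 7 4 6 7]
t=17: x=[18.0000 11.0000 4.2500 6.0000 12.7500 7.6250 4.6250 5.8750 6.8750] k=[19 14 4 3 16 4 3 6 8]
t=18: x=[18.3750 13.3750 5.1250 4.7500 12.8750 5.3750 3.5000 5.8750 7.7500] k=[19 17 6 3 14 4 1 7 5]
t=19: x=[18.7500 15.8750 7.0000 4.7500 11.3750 4.8750 2.1250 6.0000 5.2500] k=[18 12 7 2 10 2 1 8 9]
t=20: x=[17.2500 12.1250 7.0000 3.6250 8.0000 2.8750 2.0000 7.2500 8.8750] k=[19 8 9 8 8 2 1 7 6]
t=21: x=[17.6250 9.5000 8.7500 8.1250 7.2500 2.6250 1.8750 6.1250 6.1250] k=[22 12 5 12 9 0 4 2 6]
t=22: x=[20.7500 12.3750 6.7500 10.7500 8.2500 1.6250 3.2500 2.7500 5.5000] k=[18 14 10 8 8 0 3 1 7]
t=23: x=[17.5000 14.0000 10.2500 8.2500 7.0000 1.3750 2.3750 2.0000 6.2500] k=[14 14 13 4 8 0 6 0 4]
t=24: x=[14.0000 13.8750 12.0000 5.6250 6.5000 1.7500 4.5000 1.2500 3.5000] k=[14 18 14 7 3 5 4 0 3]
t=25: x=[14.5000 17.0000 13.6250 7.3750 3.7500 4.6250 3.6250 0.8750 2.6250] k=[15 20 13 3 1 8 5 0 5]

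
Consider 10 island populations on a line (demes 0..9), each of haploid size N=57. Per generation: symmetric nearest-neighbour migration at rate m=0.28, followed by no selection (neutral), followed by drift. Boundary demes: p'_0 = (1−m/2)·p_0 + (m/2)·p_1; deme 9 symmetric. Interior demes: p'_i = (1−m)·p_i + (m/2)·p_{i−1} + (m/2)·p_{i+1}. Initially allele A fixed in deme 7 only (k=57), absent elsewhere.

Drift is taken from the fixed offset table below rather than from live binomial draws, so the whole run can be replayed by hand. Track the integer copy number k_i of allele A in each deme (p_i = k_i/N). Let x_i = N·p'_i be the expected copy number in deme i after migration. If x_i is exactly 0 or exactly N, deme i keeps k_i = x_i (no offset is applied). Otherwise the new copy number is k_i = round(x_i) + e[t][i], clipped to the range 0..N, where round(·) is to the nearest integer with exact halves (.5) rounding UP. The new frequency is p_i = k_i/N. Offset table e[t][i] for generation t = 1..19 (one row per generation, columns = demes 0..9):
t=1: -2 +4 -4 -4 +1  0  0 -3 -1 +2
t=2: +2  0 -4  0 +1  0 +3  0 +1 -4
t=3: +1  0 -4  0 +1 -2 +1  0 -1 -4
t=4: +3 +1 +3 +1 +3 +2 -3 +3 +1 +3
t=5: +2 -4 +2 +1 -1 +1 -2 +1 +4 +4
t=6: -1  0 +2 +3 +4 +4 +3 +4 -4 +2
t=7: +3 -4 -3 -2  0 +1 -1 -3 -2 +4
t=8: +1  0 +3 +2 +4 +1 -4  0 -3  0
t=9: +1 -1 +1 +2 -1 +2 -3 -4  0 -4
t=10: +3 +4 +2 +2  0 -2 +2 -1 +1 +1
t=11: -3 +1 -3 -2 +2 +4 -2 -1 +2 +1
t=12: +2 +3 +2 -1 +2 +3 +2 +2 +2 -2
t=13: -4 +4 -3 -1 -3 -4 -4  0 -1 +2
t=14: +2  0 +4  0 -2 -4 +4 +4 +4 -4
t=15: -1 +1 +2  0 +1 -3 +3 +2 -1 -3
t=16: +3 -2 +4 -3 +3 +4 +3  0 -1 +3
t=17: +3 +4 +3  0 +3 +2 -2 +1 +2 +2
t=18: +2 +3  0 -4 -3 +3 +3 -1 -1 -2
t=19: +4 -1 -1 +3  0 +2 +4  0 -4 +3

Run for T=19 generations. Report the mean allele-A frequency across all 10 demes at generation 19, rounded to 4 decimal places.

0.2491

t=0: k=[0 0 0 0 0 0 0 57 0 0]
t=1: x=[0.0000 0.0000 0.0000 0.0000 0.0000 0.0000 7.9800 41.0400 7.9800 0.0000] k=[0 0 0 0 0 0 8 38 7 0]
t=2: x=[0.0000 0.0000 0.0000 0.0000 0.0000 1.1200 11.0800 29.4600 10.3600 0.9800] k=[0 0 0 0 0 1 14 29 11 0]
t=3: x=[0.0000 0.0000 0.0000 0.0000 0.1400 2.6800 14.2800 24.3800 11.9800 1.5400] k=[0 0 0 0 1 1 15 24 11 0]
t=4: x=[0.0000 0.0000 0.0000 0.1400 0.8600 2.9600 14.3000 20.9200 11.2800 1.5400] k=[0 0 0 1 4 5 11 24 12 5]
t=5: x=[0.0000 0.0000 0.1400 1.2800 3.7200 5.7000 11.9800 20.5000 12.7000 5.9800] k=[0 0 2 2 3 7 10 22 17 10]
t=6: x=[0.0000 0.2800 1.7200 2.1400 3.4200 6.8600 11.2600 19.6200 16.7200 10.9800] k=[0 0 4 5 7 11 14 24 13 13]
t=7: x=[0.0000 0.5600 3.5800 5.1400 7.2800 10.8600 14.9800 21.0600 14.5400 13.0000] k=[0 0 1 3 7 12 14 18 13 17]
t=8: x=[0.0000 0.1400 1.1400 3.2800 7.1400 11.5800 14.2800 16.7400 14.2600 16.4400] k=[0 0 4 5 11 13 10 17 11 16]
t=9: x=[0.0000 0.5600 3.5800 5.7000 10.4400 12.3000 11.4000 15.1800 12.5400 15.3000] k=[0 0 5 8 9 14 8 11 13 11]
t=10: x=[0.0000 0.7000 4.7200 7.7200 9.5600 12.4600 9.2600 10.8600 12.4400 11.2800] k=[0 5 7 10 10 10 11 10 13 12]
t=11: x=[0.7000 4.5800 7.1400 9.5800 10.0000 10.1400 10.7200 10.5600 12.4400 12.1400] k=[0 6 4 8 12 14 9 10 14 13]
t=12: x=[0.8400 4.8800 4.8400 8.0000 11.7200 13.0200 9.8400 10.4200 13.3000 13.1400] k=[3 8 7 7 14 16 12 12 15 11]
t=13: x=[3.7000 7.1600 7.1400 7.9800 13.3000 15.1600 12.5600 12.4200 14.0200 11.5600] k=[0 11 4 7 10 11 9 12 13 14]
t=14: x=[1.5400 8.4800 5.4000 7.0000 9.7200 10.5800 9.7000 11.7200 13.0000 13.8600] k=[4 8 9 7 8 7 14 16 17 10]
t=15: x=[4.5600 7.5800 8.5800 7.4200 7.7200 8.1200 13.3000 15.8600 15.8800 10.9800] k=[4 9 11 7 9 5 16 18 15 8]
t=16: x=[4.7000 8.5800 10.1600 7.8400 8.1600 7.1000 14.7400 17.3000 14.4400 8.9800] k=[8 7 14 5 11 11 18 17 13 12]
t=17: x=[7.8600 8.1200 11.7600 7.1000 10.1600 11.9800 16.8800 16.5800 13.4200 12.1400] k=[11 12 15 7 13 14 15 18 15 14]
t=18: x=[11.1400 12.2800 13.4600 8.9600 12.3000 14.0000 15.2800 17.1600 15.2800 14.1400] k=[13 15 13 5 9 17 18 16 14 12]
t=19: x=[13.2800 14.4400 12.1600 6.6800 9.5600 16.0200 17.5800 16.0000 14.0000 12.2800] k=[17 13 11 10 10 18 22 16 10 15]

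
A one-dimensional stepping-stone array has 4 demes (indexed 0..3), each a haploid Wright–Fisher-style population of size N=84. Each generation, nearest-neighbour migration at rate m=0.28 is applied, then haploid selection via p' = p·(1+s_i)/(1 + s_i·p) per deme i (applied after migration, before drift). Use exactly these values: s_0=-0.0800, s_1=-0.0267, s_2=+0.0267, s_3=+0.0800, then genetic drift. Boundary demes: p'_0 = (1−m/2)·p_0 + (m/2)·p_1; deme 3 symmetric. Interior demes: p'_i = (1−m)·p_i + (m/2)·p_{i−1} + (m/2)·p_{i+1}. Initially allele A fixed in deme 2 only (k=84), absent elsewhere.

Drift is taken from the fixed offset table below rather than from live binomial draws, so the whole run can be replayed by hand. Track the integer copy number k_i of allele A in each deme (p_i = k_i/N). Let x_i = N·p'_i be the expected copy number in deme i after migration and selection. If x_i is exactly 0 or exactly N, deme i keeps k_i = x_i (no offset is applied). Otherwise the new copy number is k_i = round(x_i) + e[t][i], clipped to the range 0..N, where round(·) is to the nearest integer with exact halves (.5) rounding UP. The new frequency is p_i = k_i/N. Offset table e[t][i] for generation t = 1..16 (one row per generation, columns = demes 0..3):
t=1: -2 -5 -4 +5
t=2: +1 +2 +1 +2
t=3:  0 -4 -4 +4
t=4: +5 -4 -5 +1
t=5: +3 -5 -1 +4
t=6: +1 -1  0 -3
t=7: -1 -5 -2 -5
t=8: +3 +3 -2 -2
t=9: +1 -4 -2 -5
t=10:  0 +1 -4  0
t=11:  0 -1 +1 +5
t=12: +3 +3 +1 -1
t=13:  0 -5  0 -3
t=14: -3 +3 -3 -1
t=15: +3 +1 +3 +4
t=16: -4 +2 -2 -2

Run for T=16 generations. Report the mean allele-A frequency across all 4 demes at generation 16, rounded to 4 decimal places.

t=0: k=[0 0 84 0]
t=1: x=[0.0000 11.4890 60.9236 12.5601] k=[0 6 57 18]
t=2: x=[0.7734 12.0186 44.9511 24.7831] k=[2 14 46 27]
t=3: x=[3.3975 16.4392 39.4108 31.1528] k=[3 12 35 35]
t=4: x=[3.9352 13.6478 32.3022 36.5806] k=[9 10 27 38]
t=5: x=[8.4826 11.9597 26.6370 38.0554] k=[11 7 26 42]
t=6: x=[9.7013 9.9795 26.0512 41.3741] k=[11 9 26 38]
t=7: x=[9.9641 11.3909 25.7683 37.9141] k=[9 6 24 33]
t=8: x=[7.9586 8.7261 23.1796 33.2734] k=[11 12 21 31]
t=9: x=[10.3587 12.8232 21.5596 31.0915] k=[11 9 20 26]
t=10: x=[9.9641 10.5674 19.6945 26.5369] k=[10 12 16 27]
t=11: x=[9.5511 11.9990 17.3398 26.8459] k=[10 11 18 32]
t=12: x=[9.4198 11.5674 19.3699 31.5408] k=[12 15 20 31]
t=13: x=[11.5632 14.9446 21.2556 30.9485] k=[12 10 21 28]
t=14: x=[10.9041 11.5478 20.8503 28.4495] k=[8 15 18 27]
t=15: x=[8.3329 14.1193 19.2279 27.1340] k=[11 15 22 31]
t=16: x=[10.7536 15.0822 22.7140 31.2345] k=[7 17 21 29]

0.2202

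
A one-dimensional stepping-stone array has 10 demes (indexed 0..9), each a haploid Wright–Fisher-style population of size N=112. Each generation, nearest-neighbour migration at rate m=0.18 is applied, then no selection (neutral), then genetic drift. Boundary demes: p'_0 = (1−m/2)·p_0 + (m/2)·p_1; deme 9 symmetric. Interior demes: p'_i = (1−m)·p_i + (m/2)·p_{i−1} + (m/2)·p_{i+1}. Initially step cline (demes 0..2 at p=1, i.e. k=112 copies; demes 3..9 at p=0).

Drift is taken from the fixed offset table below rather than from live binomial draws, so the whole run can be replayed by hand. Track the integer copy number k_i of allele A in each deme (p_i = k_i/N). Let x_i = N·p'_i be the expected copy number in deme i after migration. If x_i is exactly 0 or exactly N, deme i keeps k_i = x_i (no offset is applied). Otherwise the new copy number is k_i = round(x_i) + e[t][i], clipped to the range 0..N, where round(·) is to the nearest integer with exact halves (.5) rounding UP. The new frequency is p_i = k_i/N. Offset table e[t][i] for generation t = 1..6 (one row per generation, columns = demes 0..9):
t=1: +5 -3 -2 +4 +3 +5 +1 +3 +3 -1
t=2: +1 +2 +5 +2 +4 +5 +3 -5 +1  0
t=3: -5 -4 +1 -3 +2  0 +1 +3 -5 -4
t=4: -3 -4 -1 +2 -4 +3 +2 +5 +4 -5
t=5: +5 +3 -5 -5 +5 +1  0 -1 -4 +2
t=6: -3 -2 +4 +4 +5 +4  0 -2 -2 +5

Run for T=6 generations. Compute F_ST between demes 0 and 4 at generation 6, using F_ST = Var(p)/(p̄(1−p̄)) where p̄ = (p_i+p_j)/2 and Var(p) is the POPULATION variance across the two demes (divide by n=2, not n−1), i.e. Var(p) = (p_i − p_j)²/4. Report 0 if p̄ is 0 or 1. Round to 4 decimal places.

t=0: k=[112 112 112 0 0 0 0 0 0 0]
t=1: x=[112.0000 112.0000 101.9200 10.0800 0.0000 0.0000 0.0000 0.0000 0.0000 0.0000] k=[112 112 100 14 0 0 0 0 0 0]
t=2: x=[112.0000 110.9200 93.3400 20.4800 1.2600 0.0000 0.0000 0.0000 0.0000 0.0000] k=[112 112 98 22 5 0 0 0 0 0]
t=3: x=[112.0000 110.7400 92.4200 27.3100 6.0800 0.4500 0.0000 0.0000 0.0000 0.0000] k=[112 107 93 24 8 0 0 0 0 0]
t=4: x=[111.5500 106.1900 88.0500 28.7700 8.7200 0.7200 0.0000 0.0000 0.0000 0.0000] k=[109 102 87 31 5 4 0 0 0 0]
t=5: x=[108.3700 101.2800 83.3100 33.7000 7.2500 3.7300 0.3600 0.0000 0.0000 0.0000] k=[112 104 78 29 12 5 0 0 0 0]
t=6: x=[111.2800 102.3800 75.9300 31.8800 12.9000 5.1800 0.4500 0.0000 0.0000 0.0000] k=[108 100 80 36 18 9 0 0 0 0]

0.6560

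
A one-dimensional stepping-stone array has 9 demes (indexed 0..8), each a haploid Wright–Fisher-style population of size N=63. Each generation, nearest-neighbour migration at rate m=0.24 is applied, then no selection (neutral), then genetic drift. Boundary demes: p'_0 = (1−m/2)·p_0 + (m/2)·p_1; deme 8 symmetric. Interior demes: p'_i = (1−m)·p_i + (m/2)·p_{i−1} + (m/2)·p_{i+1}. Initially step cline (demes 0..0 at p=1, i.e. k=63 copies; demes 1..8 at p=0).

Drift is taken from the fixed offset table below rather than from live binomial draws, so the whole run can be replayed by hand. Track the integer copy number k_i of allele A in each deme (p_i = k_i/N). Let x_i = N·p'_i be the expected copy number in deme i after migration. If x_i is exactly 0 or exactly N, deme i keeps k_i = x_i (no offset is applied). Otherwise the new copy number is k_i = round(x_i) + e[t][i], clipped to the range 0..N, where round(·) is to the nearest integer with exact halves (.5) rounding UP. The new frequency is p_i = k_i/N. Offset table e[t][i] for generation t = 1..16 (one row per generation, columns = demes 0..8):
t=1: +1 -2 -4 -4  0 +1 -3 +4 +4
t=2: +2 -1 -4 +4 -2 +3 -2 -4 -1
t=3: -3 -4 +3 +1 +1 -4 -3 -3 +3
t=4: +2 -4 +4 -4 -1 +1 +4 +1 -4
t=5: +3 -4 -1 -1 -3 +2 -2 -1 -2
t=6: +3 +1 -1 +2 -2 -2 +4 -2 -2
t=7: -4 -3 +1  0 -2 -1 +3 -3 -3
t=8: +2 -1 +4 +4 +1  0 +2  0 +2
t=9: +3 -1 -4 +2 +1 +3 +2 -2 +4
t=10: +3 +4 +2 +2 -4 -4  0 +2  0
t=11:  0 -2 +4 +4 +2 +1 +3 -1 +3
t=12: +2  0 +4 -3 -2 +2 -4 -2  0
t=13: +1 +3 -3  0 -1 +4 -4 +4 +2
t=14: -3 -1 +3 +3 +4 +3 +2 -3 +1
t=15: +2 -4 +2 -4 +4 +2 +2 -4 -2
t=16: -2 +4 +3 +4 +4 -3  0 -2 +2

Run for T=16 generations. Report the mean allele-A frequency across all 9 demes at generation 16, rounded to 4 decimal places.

t=0: k=[63 0 0 0 0 0 0 0 0]
t=1: x=[55.4400 7.5600 0.0000 0.0000 0.0000 0.0000 0.0000 0.0000 0.0000] k=[56 6 0 0 0 0 0 0 0]
t=2: x=[50.0000 11.2800 0.7200 0.0000 0.0000 0.0000 0.0000 0.0000 0.0000] k=[52 10 0 0 0 0 0 0 0]
t=3: x=[46.9600 13.8400 1.2000 0.0000 0.0000 0.0000 0.0000 0.0000 0.0000] k=[44 10 4 0 0 0 0 0 0]
t=4: x=[39.9200 13.3600 4.2400 0.4800 0.0000 0.0000 0.0000 0.0000 0.0000] k=[42 9 8 0 0 0 0 0 0]
t=5: x=[38.0400 12.8400 7.1600 0.9600 0.0000 0.0000 0.0000 0.0000 0.0000] k=[41 9 6 0 0 0 0 0 0]
t=6: x=[37.1600 12.4800 5.6400 0.7200 0.0000 0.0000 0.0000 0.0000 0.0000] k=[40 13 5 3 0 0 0 0 0]
t=7: x=[36.7600 15.2800 5.7200 2.8800 0.3600 0.0000 0.0000 0.0000 0.0000] k=[33 12 7 3 0 0 0 0 0]
t=8: x=[30.4800 13.9200 7.1200 3.1200 0.3600 0.0000 0.0000 0.0000 0.0000] k=[32 13 11 7 1 0 0 0 0]
t=9: x=[29.7200 15.0400 10.7600 6.7600 1.6000 0.1200 0.0000 0.0000 0.0000] k=[33 14 7 9 3 3 0 0 0]
t=10: x=[30.7200 15.4400 8.0800 8.0400 3.7200 2.6400 0.3600 0.0000 0.0000] k=[34 19 10 10 0 0 0 0 0]
t=11: x=[32.2000 19.7200 11.0800 8.8000 1.2000 0.0000 0.0000 0.0000 0.0000] k=[32 18 15 13 3 0 0 0 0]
t=12: x=[30.3200 19.3200 15.1200 12.0400 3.8400 0.3600 0.0000 0.0000 0.0000] k=[32 19 19 9 2 2 0 0 0]
t=13: x=[30.4400 20.5600 17.8000 9.3600 2.8400 1.7600 0.2400 0.0000 0.0000] k=[31 24 15 9 2 6 0 0 0]
t=14: x=[30.1600 23.7600 15.3600 8.8800 3.3200 4.8000 0.7200 0.0000 0.0000] k=[27 23 18 12 7 8 3 0 0]
t=15: x=[26.5200 22.8800 17.8800 12.1200 7.7200 7.2800 3.2400 0.3600 0.0000] k=[29 19 20 8 12 9 5 0 0]
t=16: x=[27.8000 20.3200 18.4400 9.9200 11.1600 8.8800 4.8800 0.6000 0.0000] k=[26 24 21 14 15 6 5 0 0]

0.1958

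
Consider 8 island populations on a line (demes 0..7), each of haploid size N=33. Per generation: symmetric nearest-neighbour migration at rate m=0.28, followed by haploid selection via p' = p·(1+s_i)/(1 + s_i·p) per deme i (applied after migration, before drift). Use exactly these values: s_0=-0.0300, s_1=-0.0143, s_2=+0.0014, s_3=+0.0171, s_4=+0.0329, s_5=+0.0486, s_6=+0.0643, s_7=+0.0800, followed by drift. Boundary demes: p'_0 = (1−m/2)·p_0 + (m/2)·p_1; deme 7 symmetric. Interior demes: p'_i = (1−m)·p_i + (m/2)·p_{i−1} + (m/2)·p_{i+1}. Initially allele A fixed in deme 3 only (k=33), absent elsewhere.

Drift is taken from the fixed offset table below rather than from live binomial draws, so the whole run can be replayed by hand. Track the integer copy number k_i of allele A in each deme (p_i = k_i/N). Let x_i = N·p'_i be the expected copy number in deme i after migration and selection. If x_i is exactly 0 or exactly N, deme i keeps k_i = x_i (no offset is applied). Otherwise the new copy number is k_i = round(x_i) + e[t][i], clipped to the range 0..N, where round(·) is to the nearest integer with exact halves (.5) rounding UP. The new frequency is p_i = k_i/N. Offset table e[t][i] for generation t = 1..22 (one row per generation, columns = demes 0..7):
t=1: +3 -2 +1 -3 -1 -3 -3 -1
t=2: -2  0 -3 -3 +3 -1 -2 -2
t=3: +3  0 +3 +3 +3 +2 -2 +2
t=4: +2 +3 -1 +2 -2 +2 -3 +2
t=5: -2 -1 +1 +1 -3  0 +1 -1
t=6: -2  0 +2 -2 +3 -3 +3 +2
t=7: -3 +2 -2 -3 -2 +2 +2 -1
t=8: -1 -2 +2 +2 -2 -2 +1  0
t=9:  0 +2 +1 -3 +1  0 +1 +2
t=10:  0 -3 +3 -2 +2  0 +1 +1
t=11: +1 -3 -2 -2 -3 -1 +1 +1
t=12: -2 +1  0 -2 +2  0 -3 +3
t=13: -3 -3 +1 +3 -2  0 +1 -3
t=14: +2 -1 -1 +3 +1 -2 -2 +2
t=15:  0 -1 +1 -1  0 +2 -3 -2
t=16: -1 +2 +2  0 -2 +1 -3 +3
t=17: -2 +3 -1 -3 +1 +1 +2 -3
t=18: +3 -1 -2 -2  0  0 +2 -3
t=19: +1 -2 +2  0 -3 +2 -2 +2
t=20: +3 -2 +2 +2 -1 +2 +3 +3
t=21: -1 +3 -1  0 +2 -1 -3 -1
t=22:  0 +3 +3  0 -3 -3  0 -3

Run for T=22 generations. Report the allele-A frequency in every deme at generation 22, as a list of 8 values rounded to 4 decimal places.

t=0: k=[0 0 0 33 0 0 0 0]
t=1: x=[0.0000 0.0000 4.6256 23.8724 4.7501 0.0000 0.0000 0.0000] k=[0 0 6 21 4 0 0 0]
t=2: x=[0.0000 0.8283 7.2679 16.6599 5.9768 0.5867 0.0000 0.0000] k=[0 1 4 14 9 0 0 0]
t=3: x=[0.1358 1.2624 4.9859 12.0293 8.6449 1.3188 0.0000 0.0000] k=[3 1 8 15 12 3 0 0]
t=4: x=[2.6449 2.2299 8.0085 13.7358 11.4003 4.0040 0.4466 0.0000] k=[5 5 7 16 9 6 0 0]
t=5: x=[4.8721 5.2164 7.9885 13.8962 9.7813 5.8035 0.8926 0.0000] k=[3 4 9 15 7 6 2 0]
t=6: x=[3.0545 4.5037 9.1492 13.1740 8.1775 5.8035 2.4159 0.3022] k=[1 5 11 11 11 3 5 2]
t=7: x=[1.5153 5.2164 10.1698 11.1247 10.1055 4.5841 4.5385 2.5984] k=[0 7 8 8 8 7 7 2]
t=8: x=[0.9514 6.0882 7.8684 8.1032 8.0555 7.4091 6.6238 2.8970] k=[0 4 10 10 6 5 8 3]
t=9: x=[0.5435 4.2266 9.1693 9.5547 6.5890 5.7829 7.2255 3.9605] k=[1 6 10 7 8 6 8 6]
t=10: x=[1.6516 5.7909 9.0292 7.6593 7.7707 6.8130 7.8052 6.6807] k=[2 3 12 6 10 7 9 8]
t=11: x=[2.0798 4.0683 9.9097 7.4978 9.2337 7.9837 8.9815 8.6211] k=[3 1 8 5 6 7 10 10]
t=12: x=[2.6449 2.2299 6.6074 5.6388 6.1605 7.5528 10.0092 10.5444] k=[1 3 7 4 8 8 7 14]
t=13: x=[1.2430 3.2377 6.0269 5.0521 7.6282 8.1477 8.5075 13.6313] k=[0 0 7 8 6 8 10 11]
t=14: x=[0.0000 0.9664 6.1670 7.6795 6.7318 8.2911 10.2962 11.4279] k=[0 0 5 11 8 6 8 13]
t=15: x=[0.0000 0.6902 5.1461 9.8568 8.3401 6.8130 8.8168 12.8994] k=[0 0 6 9 8 9 6 11]
t=16: x=[0.0000 0.8283 5.5865 8.5469 8.4824 8.7415 7.4741 10.8530] k=[0 3 8 9 6 10 4 14]
t=17: x=[0.4076 3.2377 7.4481 8.5469 7.1598 8.9052 6.5615 13.2047] k=[0 6 6 6 8 10 9 10]
t=18: x=[0.8154 5.0976 6.0069 6.3667 8.1978 9.9058 9.7013 10.4002] k=[4 4 4 4 8 10 12 7]
t=19: x=[3.8942 3.9496 4.0049 4.6270 7.9131 10.3338 11.4820 8.1636] k=[5 2 6 5 5 12 9 10]
t=20: x=[4.4612 2.9412 5.3062 5.2140 6.1401 10.9443 9.9886 10.4002] k=[7 1 7 7 5 13 13 13]
t=21: x=[6.0088 2.6447 6.1670 6.8112 6.5686 12.2432 13.4941 13.6110] k=[5 6 5 7 9 11 10 13]
t=22: x=[5.0092 5.6522 5.4263 7.0940 9.2134 10.9240 11.0124 13.1843] k=[5 9 8 7 6 8 11 10]

[0.1515, 0.2727, 0.2424, 0.2121, 0.1818, 0.2424, 0.3333, 0.3030]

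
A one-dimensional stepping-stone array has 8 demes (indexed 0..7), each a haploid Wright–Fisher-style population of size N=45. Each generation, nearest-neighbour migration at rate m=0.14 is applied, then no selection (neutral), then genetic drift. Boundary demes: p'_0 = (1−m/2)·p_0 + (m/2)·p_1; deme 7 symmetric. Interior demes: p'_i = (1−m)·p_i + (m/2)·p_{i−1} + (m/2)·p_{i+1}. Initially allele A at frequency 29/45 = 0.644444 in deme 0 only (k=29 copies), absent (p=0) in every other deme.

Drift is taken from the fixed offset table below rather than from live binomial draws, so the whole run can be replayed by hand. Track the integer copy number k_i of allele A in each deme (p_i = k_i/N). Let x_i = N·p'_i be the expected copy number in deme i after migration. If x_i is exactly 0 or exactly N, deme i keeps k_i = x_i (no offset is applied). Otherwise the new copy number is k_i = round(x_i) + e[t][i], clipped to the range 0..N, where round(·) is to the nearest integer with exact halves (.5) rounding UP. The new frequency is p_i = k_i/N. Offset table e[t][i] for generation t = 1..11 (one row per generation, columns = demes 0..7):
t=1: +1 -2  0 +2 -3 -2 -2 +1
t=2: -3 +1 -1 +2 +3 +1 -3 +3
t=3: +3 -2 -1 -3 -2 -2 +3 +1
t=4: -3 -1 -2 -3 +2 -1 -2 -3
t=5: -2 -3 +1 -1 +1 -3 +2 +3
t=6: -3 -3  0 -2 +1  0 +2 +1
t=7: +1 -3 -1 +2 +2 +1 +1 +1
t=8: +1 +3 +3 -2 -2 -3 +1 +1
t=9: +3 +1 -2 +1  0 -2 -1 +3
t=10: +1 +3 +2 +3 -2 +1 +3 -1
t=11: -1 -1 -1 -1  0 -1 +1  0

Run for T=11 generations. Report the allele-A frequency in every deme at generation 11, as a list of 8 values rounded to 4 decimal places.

t=0: k=[29 0 0 0 0 0 0 0]
t=1: x=[26.9700 2.0300 0.0000 0.0000 0.0000 0.0000 0.0000 0.0000] k=[28 0 0 0 0 0 0 0]
t=2: x=[26.0400 1.9600 0.0000 0.0000 0.0000 0.0000 0.0000 0.0000] k=[23 3 0 0 0 0 0 0]
t=3: x=[21.6000 4.1900 0.2100 0.0000 0.0000 0.0000 0.0000 0.0000] k=[25 2 0 0 0 0 0 0]
t=4: x=[23.3900 3.4700 0.1400 0.0000 0.0000 0.0000 0.0000 0.0000] k=[20 2 0 0 0 0 0 0]
t=5: x=[18.7400 3.1200 0.1400 0.0000 0.0000 0.0000 0.0000 0.0000] k=[17 0 1 0 0 0 0 0]
t=6: x=[15.8100 1.2600 0.8600 0.0700 0.0000 0.0000 0.0000 0.0000] k=[13 0 1 0 0 0 0 0]
t=7: x=[12.0900 0.9800 0.8600 0.0700 0.0000 0.0000 0.0000 0.0000] k=[13 0 0 2 0 0 0 0]
t=8: x=[12.0900 0.9100 0.1400 1.7200 0.1400 0.0000 0.0000 0.0000] k=[13 4 3 0 0 0 0 0]
t=9: x=[12.3700 4.5600 2.8600 0.2100 0.0000 0.0000 0.0000 0.0000] k=[15 6 1 1 0 0 0 0]
t=10: x=[14.3700 6.2800 1.3500 0.9300 0.0700 0.0000 0.0000 0.0000] k=[15 9 3 4 0 0 0 0]
t=11: x=[14.5800 9.0000 3.4900 3.6500 0.2800 0.0000 0.0000 0.0000] k=[14 8 2 3 0 0 0 0]

[0.3111, 0.1778, 0.0444, 0.0667, 0.0000, 0.0000, 0.0000, 0.0000]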